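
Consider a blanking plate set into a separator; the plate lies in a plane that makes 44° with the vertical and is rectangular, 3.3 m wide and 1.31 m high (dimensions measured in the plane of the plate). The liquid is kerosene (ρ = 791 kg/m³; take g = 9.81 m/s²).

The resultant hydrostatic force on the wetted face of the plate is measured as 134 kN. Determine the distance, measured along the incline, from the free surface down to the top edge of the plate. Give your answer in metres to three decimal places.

y_top ≈ 4.898 m

γ = ρg = 791 × 9.81 / 1000 = 7.75971 kN/m³.
A = 3.3 × 1.31 = 4.323 m².
From F = γ·h_c·A, the centroid depth is h_c = 134/(7.75971 × 4.323) = 3.99461 m.
The plate makes 44° with the vertical, i.e. θ = 90° − 44° = 46° to the horizontal. Measuring y along the incline from the free-surface line, vertical depth h = y·sinθ with sinθ = 0.719340.
Along the incline, y_c = h_c/sinθ = 3.99461/0.719340 = 5.55316 m.
The centroid lies 1.31/2 = 0.655 m below the top edge, so the top edge sits at y_top = 5.55316 − 0.655 = 4.89816 m along the incline.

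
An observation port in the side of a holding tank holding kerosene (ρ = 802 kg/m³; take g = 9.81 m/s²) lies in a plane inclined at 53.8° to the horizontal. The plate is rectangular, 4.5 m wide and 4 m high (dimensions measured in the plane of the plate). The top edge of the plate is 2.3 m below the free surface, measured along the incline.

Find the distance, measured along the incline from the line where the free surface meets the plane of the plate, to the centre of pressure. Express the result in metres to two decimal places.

γ = ρg = 802 × 9.81 / 1000 = 7.86762 kN/m³.
Let θ = 53.8° be the plate's angle to the horizontal; measure y along the incline from where the plane meets the free surface. Vertical depth h = y·sinθ with sinθ = 0.806960.
The centroid lies 4/2 = 2 m below the top edge, so y_c = 2.3 + 2 = 4.3 m and h_c = 4.3 × 0.806960 = 3.46993 m.
A = 4.5 × 4 = 18 m².
Resultant F = γ·h_c·A = 7.86762 × 3.46993 × 18 = 491.402 kN.
I_c = b·h³/12 = 4.5 × 4³/12 = 24 m⁴.
Centre of pressure: y_p = y_c + I_c/(y_c·A) = 4.3 + 24/(4.3 × 18) = 4.3 + 0.310078 = 4.61008 m along the plane.

y_p = 4.61 m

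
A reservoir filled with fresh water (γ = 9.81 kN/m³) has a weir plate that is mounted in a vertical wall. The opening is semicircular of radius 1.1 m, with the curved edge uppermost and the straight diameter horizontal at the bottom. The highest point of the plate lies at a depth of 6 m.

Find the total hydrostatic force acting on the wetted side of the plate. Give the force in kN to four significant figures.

γ = 9.81 kN/m³.
The centroid lies 4r/(3π) = 0.466854 m above the diameter, so r − 4r/(3π) = 1.1 − 0.466854 = 0.633146 m below the topmost point, so the centroid depth is h_c = 6 + 0.633146 = 6.63315 m.
A = πr²/2 = π × 1.1²/2 = 1.90066 m².
Resultant F = γ·h_c·A = 9.81 × 6.63315 × 1.90066 = 123.678 kN.

F ≈ 123.7 kN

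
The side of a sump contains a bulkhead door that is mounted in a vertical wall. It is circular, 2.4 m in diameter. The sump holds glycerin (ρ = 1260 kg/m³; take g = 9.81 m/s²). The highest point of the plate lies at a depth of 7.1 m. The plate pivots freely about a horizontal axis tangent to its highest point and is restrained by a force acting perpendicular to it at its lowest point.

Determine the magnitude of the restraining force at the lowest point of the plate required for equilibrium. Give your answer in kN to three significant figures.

γ = ρg = 1260 × 9.81 / 1000 = 12.3606 kN/m³.
The centroid is at the centre, 1.2 m below the top of the plate, so the centroid depth is h_c = 7.1 + 1.2 = 8.3 m.
A = π(1.2)² = 4.52389 m².
Resultant F = γ·h_c·A = 12.3606 × 8.3 × 4.52389 = 464.119 kN.
I_c = πr⁴/4 = π × 1.2⁴/4 = 1.6286 m⁴.
Centre of pressure: y_p = y_c + I_c/(y_c·A) = 8.3 + 1.6286/(8.3 × 4.52389) = 8.3 + 0.0433735 = 8.34337 m along the plane.
The resultant acts 1.2 + 0.0433735 = 1.24337 m (along the plate) below the hinge at the top edge, so the moment about the hinge is M = F × 1.24337 = 464.119 × 1.24337 = 577.072 kN·m.
A normal force at the bottom, 2.4 m from the hinge, must supply this moment: P = 577.072/2.4 = 240.447 kN.

P ≈ 240 kN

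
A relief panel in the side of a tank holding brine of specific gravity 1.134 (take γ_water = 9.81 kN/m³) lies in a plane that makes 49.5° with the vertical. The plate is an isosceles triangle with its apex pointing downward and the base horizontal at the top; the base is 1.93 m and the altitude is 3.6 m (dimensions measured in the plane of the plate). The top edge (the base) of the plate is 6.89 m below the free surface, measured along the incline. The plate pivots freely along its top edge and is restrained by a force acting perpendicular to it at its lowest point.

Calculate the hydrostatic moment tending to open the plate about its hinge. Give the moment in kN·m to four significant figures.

γ = 1.134 × 9.81 = 11.12454 kN/m³.
The plate makes 49.5° with the vertical, i.e. θ = 90° − 49.5° = 40.5° to the horizontal. Measuring y along the incline from the free-surface line, vertical depth h = y·sinθ with sinθ = 0.649448.
With the apex down, the centroid sits h/3 = 3.6/3 = 1.2 m below the base (the top edge), so y_c = 6.89 + 1.2 = 8.09 m and h_c = 8.09 × 0.649448 = 5.25403 m.
A = ½ × 1.93 × 3.6 = 3.474 m².
Resultant F = γ·h_c·A = 11.12454 × 5.25403 × 3.474 = 203.051 kN.
I_c = b·h³/36 = 1.93 × 3.6³/36 = 2.50128 m⁴.
Centre of pressure: y_p = y_c + I_c/(y_c·A) = 8.09 + 2.50128/(8.09 × 3.474) = 8.09 + 0.0889988 = 8.179 m along the plane.
The resultant acts 1.2 + 0.0889988 = 1.289 m (along the plate) below the hinge at the top edge, so the moment about the hinge is M = F × 1.289 = 203.051 × 1.289 = 261.733 kN·m.

M ≈ 261.7 kN·m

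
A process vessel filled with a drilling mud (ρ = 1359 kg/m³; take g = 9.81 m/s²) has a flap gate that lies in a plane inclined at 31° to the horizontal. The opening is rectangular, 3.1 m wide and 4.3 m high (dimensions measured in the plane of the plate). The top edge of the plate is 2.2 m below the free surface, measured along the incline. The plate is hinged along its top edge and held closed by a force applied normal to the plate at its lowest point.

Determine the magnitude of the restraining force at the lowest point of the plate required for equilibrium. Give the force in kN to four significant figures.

γ = ρg = 1359 × 9.81 / 1000 = 13.33179 kN/m³.
Let θ = 31° be the plate's angle to the horizontal; measure y along the incline from where the plane meets the free surface. Vertical depth h = y·sinθ with sinθ = 0.515038.
The centroid lies 4.3/2 = 2.15 m below the top edge, so y_c = 2.2 + 2.15 = 4.35 m and h_c = 4.35 × 0.515038 = 2.24042 m.
A = 3.1 × 4.3 = 13.33 m².
Resultant F = γ·h_c·A = 13.33179 × 2.24042 × 13.33 = 398.151 kN.
I_c = b·h³/12 = 3.1 × 4.3³/12 = 20.5393 m⁴.
Centre of pressure: y_p = y_c + I_c/(y_c·A) = 4.35 + 20.5393/(4.35 × 13.33) = 4.35 + 0.354214 = 4.70421 m along the plane.
The resultant acts 2.15 + 0.354214 = 2.50421 m (along the plate) below the hinge at the top edge, so the moment about the hinge is M = F × 2.50421 = 398.151 × 2.50421 = 997.054 kN·m.
A normal force at the bottom, 4.3 m from the hinge, must supply this moment: P = 997.054/4.3 = 231.873 kN.

P ≈ 231.9 kN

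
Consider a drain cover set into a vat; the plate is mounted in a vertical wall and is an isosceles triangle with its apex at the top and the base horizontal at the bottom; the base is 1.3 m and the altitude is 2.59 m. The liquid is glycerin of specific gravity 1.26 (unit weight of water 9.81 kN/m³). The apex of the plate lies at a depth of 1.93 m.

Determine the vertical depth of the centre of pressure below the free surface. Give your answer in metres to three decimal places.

γ = 1.26 × 9.81 = 12.3606 kN/m³.
With the apex up, the centroid sits 2h/3 = 2 × 2.59/3 = 1.72667 m below the apex, so the centroid depth is h_c = 1.93 + 1.72667 = 3.65667 m.
A = ½ × 1.3 × 2.59 = 1.6835 m².
Resultant F = γ·h_c·A = 12.3606 × 3.65667 × 1.6835 = 76.0919 kN.
I_c = b·h³/36 = 1.3 × 2.59³/36 = 0.627394 m⁴.
Centre of pressure: y_p = y_c + I_c/(y_c·A) = 3.65667 + 0.627394/(3.65667 × 1.6835) = 3.65667 + 0.101916 = 3.75859 m along the plane.

h_p = 3.759 m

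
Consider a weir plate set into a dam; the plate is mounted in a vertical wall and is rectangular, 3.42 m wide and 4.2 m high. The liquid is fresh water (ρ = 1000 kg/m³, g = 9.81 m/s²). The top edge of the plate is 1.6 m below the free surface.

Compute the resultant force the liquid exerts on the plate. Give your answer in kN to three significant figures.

F ≈ 521 kN

γ = ρg = 1000 × 9.81 = 9810 N/m³ = 9.81 kN/m³.
The centroid lies 4.2/2 = 2.1 m below the top edge, so the centroid depth is h_c = 1.6 + 2.1 = 3.7 m.
A = 3.42 × 4.2 = 14.364 m².
Resultant F = γ·h_c·A = 9.81 × 3.7 × 14.364 = 521.37 kN.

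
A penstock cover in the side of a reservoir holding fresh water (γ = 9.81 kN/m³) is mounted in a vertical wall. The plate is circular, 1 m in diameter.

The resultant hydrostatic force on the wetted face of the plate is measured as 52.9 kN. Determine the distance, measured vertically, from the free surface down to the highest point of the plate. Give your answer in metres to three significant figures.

γ = 9.81 kN/m³.
A = π(0.5)² = 0.785398 m².
From F = γ·h_c·A, the centroid depth is h_c = 52.9/(9.81 × 0.785398) = 6.86589 m.
The centroid is at the centre, 0.5 m below the top of the plate, so the highest point sits at h_top = 6.86589 − 0.5 = 6.36589 m below the surface.

d_top ≈ 6.37 m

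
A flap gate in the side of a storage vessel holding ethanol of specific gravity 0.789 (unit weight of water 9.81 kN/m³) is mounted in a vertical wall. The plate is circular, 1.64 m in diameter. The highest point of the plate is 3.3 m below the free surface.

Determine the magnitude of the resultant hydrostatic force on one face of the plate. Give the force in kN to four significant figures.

γ = 0.789 × 9.81 = 7.74009 kN/m³.
The centroid is at the centre, 0.82 m below the top of the plate, so the centroid depth is h_c = 3.3 + 0.82 = 4.12 m.
A = π(0.82)² = 2.11241 m².
Resultant F = γ·h_c·A = 7.74009 × 4.12 × 2.11241 = 67.363 kN.

F ≈ 67.36 kN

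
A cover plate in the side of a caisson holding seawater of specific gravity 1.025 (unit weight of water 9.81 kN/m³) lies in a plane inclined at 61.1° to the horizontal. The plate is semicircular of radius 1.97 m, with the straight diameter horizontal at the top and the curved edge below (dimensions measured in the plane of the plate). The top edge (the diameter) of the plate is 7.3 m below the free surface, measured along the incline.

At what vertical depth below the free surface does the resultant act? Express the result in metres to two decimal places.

h_p = 7.15 m

γ = 1.025 × 9.81 = 10.05525 kN/m³.
Let θ = 61.1° be the plate's angle to the horizontal; measure y along the incline from where the plane meets the free surface. Vertical depth h = y·sinθ with sinθ = 0.875465.
The centroid of a semicircle lies 4r/(3π) = 0.836094 m from the diameter, here below the top edge, so y_c = 7.3 + 0.836094 = 8.13609 m and h_c = 8.13609 × 0.875465 = 7.12286 m.
A = πr²/2 = π × 1.97²/2 = 6.0961 m².
Resultant F = γ·h_c·A = 10.05525 × 7.12286 × 6.0961 = 436.616 kN.
I_c = (π/8 − 8/(9π))·r⁴ = 0.109757 × 1.97⁴ = 1.65309 m⁴.
Centre of pressure: y_p = y_c + I_c/(y_c·A) = 8.13609 + 1.65309/(8.13609 × 6.0961) = 8.13609 + 0.0333295 = 8.16942 m along the plane.
Vertically, h_p = y_p·sinθ = 8.16942 × 0.875465 = 7.15204 m.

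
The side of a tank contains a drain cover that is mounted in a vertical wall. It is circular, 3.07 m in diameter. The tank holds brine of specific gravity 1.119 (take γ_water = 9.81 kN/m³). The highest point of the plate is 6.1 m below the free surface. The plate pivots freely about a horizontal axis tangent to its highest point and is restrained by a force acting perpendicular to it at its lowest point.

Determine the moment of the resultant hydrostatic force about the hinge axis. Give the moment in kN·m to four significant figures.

γ = 1.119 × 9.81 = 10.97739 kN/m³.
The centroid is at the centre, 1.535 m below the top of the plate, so the centroid depth is h_c = 6.1 + 1.535 = 7.635 m.
A = π(1.535)² = 7.4023 m².
Resultant F = γ·h_c·A = 10.97739 × 7.635 × 7.4023 = 620.404 kN.
I_c = πr⁴/4 = π × 1.535⁴/4 = 4.36037 m⁴.
Centre of pressure: y_p = y_c + I_c/(y_c·A) = 7.635 + 4.36037/(7.635 × 7.4023) = 7.635 + 0.0771521 = 7.71215 m along the plane.
The resultant acts 1.535 + 0.0771521 = 1.61215 m (along the plate) below the hinge at the top edge, so the moment about the hinge is M = F × 1.61215 = 620.404 × 1.61215 = 1000.18 kN·m.

M ≈ 1000 kN·m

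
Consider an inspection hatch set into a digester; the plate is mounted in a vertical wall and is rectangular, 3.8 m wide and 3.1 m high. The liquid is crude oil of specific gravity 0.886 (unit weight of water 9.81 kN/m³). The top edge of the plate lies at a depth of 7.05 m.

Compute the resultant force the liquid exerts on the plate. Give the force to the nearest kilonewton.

F ≈ 881 kN

γ = 0.886 × 9.81 = 8.69166 kN/m³.
The centroid lies 3.1/2 = 1.55 m below the top edge, so the centroid depth is h_c = 7.05 + 1.55 = 8.6 m.
A = 3.8 × 3.1 = 11.78 m².
Resultant F = γ·h_c·A = 8.69166 × 8.6 × 11.78 = 880.535 kN.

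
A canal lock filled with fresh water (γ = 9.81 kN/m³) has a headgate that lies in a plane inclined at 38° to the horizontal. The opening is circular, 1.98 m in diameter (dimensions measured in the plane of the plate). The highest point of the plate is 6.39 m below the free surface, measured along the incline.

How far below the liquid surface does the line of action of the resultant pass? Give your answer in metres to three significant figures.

h_p = 4.56 m

γ = 9.81 kN/m³.
Let θ = 38° be the plate's angle to the horizontal; measure y along the incline from where the plane meets the free surface. Vertical depth h = y·sinθ with sinθ = 0.615661.
The centroid is at the centre, 0.99 m below the top of the plate, so y_c = 6.39 + 0.99 = 7.38 m and h_c = 7.38 × 0.615661 = 4.54358 m.
A = π(0.99)² = 3.07907 m².
Resultant F = γ·h_c·A = 9.81 × 4.54358 × 3.07907 = 137.242 kN.
I_c = πr⁴/4 = π × 0.99⁴/4 = 0.75445 m⁴.
Centre of pressure: y_p = y_c + I_c/(y_c·A) = 7.38 + 0.75445/(7.38 × 3.07907) = 7.38 + 0.0332013 = 7.4132 m along the plane.
Vertically, h_p = y_p·sinθ = 7.4132 × 0.615661 = 4.56402 m.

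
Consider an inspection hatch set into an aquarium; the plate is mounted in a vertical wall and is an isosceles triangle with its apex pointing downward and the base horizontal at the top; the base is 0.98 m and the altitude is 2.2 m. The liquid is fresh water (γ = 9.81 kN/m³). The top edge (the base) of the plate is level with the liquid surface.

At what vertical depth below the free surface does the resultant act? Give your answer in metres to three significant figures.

γ = 9.81 kN/m³.
With the apex down, the centroid sits h/3 = 2.2/3 = 0.733333 m below the base (the top edge), so the centroid depth is h_c = 0.733333 m.
A = ½ × 0.98 × 2.2 = 1.078 m².
Resultant F = γ·h_c·A = 9.81 × 0.733333 × 1.078 = 7.75513 kN.
I_c = b·h³/36 = 0.98 × 2.2³/36 = 0.289862 m⁴.
Centre of pressure: y_p = y_c + I_c/(y_c·A) = 0.733333 + 0.289862/(0.733333 × 1.078) = 0.733333 + 0.366667 = 1.1 m along the plane.

h_p = 1.10 m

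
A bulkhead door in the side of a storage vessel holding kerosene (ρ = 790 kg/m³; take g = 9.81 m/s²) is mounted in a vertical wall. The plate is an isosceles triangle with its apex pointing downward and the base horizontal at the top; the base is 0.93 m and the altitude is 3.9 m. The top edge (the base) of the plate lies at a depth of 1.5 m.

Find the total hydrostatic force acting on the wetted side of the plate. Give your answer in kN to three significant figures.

γ = ρg = 790 × 9.81 / 1000 = 7.7499 kN/m³.
With the apex down, the centroid sits h/3 = 3.9/3 = 1.3 m below the base (the top edge), so the centroid depth is h_c = 1.5 + 1.3 = 2.8 m.
A = ½ × 0.93 × 3.9 = 1.8135 m².
Resultant F = γ·h_c·A = 7.7499 × 2.8 × 1.8135 = 39.3524 kN.

F ≈ 39.4 kN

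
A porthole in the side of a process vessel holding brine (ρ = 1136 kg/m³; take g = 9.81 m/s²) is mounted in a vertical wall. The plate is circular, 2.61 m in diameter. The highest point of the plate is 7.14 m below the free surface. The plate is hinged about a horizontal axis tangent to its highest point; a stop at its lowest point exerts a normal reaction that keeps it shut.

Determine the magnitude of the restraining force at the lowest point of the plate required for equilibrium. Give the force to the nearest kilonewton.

P ≈ 261 kN

γ = ρg = 1136 × 9.81 / 1000 = 11.14416 kN/m³.
The centroid is at the centre, 1.305 m below the top of the plate, so the centroid depth is h_c = 7.14 + 1.305 = 8.445 m.
A = π(1.305)² = 5.35021 m².
Resultant F = γ·h_c·A = 11.14416 × 8.445 × 5.35021 = 503.521 kN.
I_c = πr⁴/4 = π × 1.305⁴/4 = 2.27789 m⁴.
Centre of pressure: y_p = y_c + I_c/(y_c·A) = 8.445 + 2.27789/(8.445 × 5.35021) = 8.445 + 0.0504153 = 8.49542 m along the plane.
The resultant acts 1.305 + 0.0504153 = 1.35542 m (along the plate) below the hinge at the top edge, so the moment about the hinge is M = F × 1.35542 = 503.521 × 1.35542 = 682.482 kN·m.
A normal force at the bottom, 2.61 m from the hinge, must supply this moment: P = 682.482/2.61 = 261.487 kN.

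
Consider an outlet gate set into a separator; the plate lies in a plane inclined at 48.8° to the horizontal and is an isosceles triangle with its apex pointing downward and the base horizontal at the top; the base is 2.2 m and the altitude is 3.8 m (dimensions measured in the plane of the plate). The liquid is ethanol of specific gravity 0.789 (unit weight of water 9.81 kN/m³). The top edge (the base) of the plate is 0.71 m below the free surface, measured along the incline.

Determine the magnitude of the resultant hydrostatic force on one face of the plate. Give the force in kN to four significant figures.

γ = 0.789 × 9.81 = 7.74009 kN/m³.
Let θ = 48.8° be the plate's angle to the horizontal; measure y along the incline from where the plane meets the free surface. Vertical depth h = y·sinθ with sinθ = 0.752415.
With the apex down, the centroid sits h/3 = 3.8/3 = 1.26667 m below the base (the top edge), so y_c = 0.71 + 1.26667 = 1.97667 m and h_c = 1.97667 × 0.752415 = 1.48728 m.
A = ½ × 2.2 × 3.8 = 4.18 m².
Resultant F = γ·h_c·A = 7.74009 × 1.48728 × 4.18 = 48.1188 kN.

F ≈ 48.12 kN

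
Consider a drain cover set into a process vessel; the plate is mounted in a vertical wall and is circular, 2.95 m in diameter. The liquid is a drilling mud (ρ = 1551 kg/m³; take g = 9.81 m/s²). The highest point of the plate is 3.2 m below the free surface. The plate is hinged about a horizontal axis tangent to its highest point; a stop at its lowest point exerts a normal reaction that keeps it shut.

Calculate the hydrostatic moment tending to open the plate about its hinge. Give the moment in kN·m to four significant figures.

M ≈ 773.7 kN·m

γ = ρg = 1551 × 9.81 / 1000 = 15.21531 kN/m³.
The centroid is at the centre, 1.475 m below the top of the plate, so the centroid depth is h_c = 3.2 + 1.475 = 4.675 m.
A = π(1.475)² = 6.83493 m².
Resultant F = γ·h_c·A = 15.21531 × 4.675 × 6.83493 = 486.179 kN.
I_c = πr⁴/4 = π × 1.475⁴/4 = 3.71756 m⁴.
Centre of pressure: y_p = y_c + I_c/(y_c·A) = 4.675 + 3.71756/(4.675 × 6.83493) = 4.675 + 0.116344 = 4.79134 m along the plane.
The resultant acts 1.475 + 0.116344 = 1.59134 m (along the plate) below the hinge at the top edge, so the moment about the hinge is M = F × 1.59134 = 486.179 × 1.59134 = 773.676 kN·m.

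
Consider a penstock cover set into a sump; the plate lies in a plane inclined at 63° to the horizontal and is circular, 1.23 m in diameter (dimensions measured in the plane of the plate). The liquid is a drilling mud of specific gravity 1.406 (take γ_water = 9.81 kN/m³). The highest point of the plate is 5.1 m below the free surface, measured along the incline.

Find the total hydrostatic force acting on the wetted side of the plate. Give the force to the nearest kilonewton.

γ = 1.406 × 9.81 = 13.79286 kN/m³.
Let θ = 63° be the plate's angle to the horizontal; measure y along the incline from where the plane meets the free surface. Vertical depth h = y·sinθ with sinθ = 0.891007.
The centroid is at the centre, 0.615 m below the top of the plate, so y_c = 5.1 + 0.615 = 5.715 m and h_c = 5.715 × 0.891007 = 5.09211 m.
A = π(0.615)² = 1.18823 m².
Resultant F = γ·h_c·A = 13.79286 × 5.09211 × 1.18823 = 83.455 kN.

F ≈ 83 kN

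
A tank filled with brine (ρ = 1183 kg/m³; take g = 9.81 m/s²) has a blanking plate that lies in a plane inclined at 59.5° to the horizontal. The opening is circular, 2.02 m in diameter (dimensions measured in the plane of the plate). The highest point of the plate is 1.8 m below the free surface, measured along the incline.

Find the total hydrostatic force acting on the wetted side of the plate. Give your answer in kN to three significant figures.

F ≈ 90.0 kN

γ = ρg = 1183 × 9.81 / 1000 = 11.60523 kN/m³.
Let θ = 59.5° be the plate's angle to the horizontal; measure y along the incline from where the plane meets the free surface. Vertical depth h = y·sinθ with sinθ = 0.861629.
The centroid is at the centre, 1.01 m below the top of the plate, so y_c = 1.8 + 1.01 = 2.81 m and h_c = 2.81 × 0.861629 = 2.42118 m.
A = π(1.01)² = 3.20474 m².
Resultant F = γ·h_c·A = 11.60523 × 2.42118 × 3.20474 = 90.0479 kN.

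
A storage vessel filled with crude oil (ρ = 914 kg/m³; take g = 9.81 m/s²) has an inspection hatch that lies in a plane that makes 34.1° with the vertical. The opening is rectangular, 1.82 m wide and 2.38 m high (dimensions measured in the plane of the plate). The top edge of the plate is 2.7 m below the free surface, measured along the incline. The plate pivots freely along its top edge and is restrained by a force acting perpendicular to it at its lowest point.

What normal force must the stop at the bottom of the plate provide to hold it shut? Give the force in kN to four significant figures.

P ≈ 68.93 kN

γ = ρg = 914 × 9.81 / 1000 = 8.96634 kN/m³.
The plate makes 34.1° with the vertical, i.e. θ = 90° − 34.1° = 55.9° to the horizontal. Measuring y along the incline from the free-surface line, vertical depth h = y·sinθ with sinθ = 0.828060.
The centroid lies 2.38/2 = 1.19 m below the top edge, so y_c = 2.7 + 1.19 = 3.89 m and h_c = 3.89 × 0.828060 = 3.22115 m.
A = 1.82 × 2.38 = 4.3316 m².
Resultant F = γ·h_c·A = 8.96634 × 3.22115 × 4.3316 = 125.105 kN.
I_c = b·h³/12 = 1.82 × 2.38³/12 = 2.04466 m⁴.
Centre of pressure: y_p = y_c + I_c/(y_c·A) = 3.89 + 2.04466/(3.89 × 4.3316) = 3.89 + 0.121345 = 4.01135 m along the plane.
The resultant acts 1.19 + 0.121345 = 1.31134 m (along the plate) below the hinge at the top edge, so the moment about the hinge is M = F × 1.31134 = 125.105 × 1.31134 = 164.055 kN·m.
A normal force at the bottom, 2.38 m from the hinge, must supply this moment: P = 164.055/2.38 = 68.9307 kN.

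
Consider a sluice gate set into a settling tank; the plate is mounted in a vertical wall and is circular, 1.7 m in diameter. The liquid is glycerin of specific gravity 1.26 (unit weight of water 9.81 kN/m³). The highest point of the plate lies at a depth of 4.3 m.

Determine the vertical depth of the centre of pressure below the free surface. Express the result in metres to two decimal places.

h_p = 5.19 m

γ = 1.26 × 9.81 = 12.3606 kN/m³.
The centroid is at the centre, 0.85 m below the top of the plate, so the centroid depth is h_c = 4.3 + 0.85 = 5.15 m.
A = π(0.85)² = 2.2698 m².
Resultant F = γ·h_c·A = 12.3606 × 5.15 × 2.2698 = 144.489 kN.
I_c = πr⁴/4 = π × 0.85⁴/4 = 0.409983 m⁴.
Centre of pressure: y_p = y_c + I_c/(y_c·A) = 5.15 + 0.409983/(5.15 × 2.2698) = 5.15 + 0.0350728 = 5.18507 m along the plane.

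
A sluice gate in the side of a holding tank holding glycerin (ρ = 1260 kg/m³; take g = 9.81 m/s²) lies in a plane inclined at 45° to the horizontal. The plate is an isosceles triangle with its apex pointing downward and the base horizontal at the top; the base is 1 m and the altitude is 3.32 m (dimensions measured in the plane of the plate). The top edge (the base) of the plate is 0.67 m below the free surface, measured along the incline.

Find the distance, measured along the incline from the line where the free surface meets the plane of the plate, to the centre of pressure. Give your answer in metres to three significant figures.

y_p = 2.12 m

γ = ρg = 1260 × 9.81 / 1000 = 12.3606 kN/m³.
Let θ = 45° be the plate's angle to the horizontal; measure y along the incline from where the plane meets the free surface. Vertical depth h = y·sinθ with sinθ = 0.707107.
With the apex down, the centroid sits h/3 = 3.32/3 = 1.10667 m below the base (the top edge), so y_c = 0.67 + 1.10667 = 1.77667 m and h_c = 1.77667 × 0.707107 = 1.2563 m.
A = ½ × 1 × 3.32 = 1.66 m².
Resultant F = γ·h_c·A = 12.3606 × 1.2563 × 1.66 = 25.7775 kN.
I_c = b·h³/36 = 1 × 3.32³/36 = 1.01651 m⁴.
Centre of pressure: y_p = y_c + I_c/(y_c·A) = 1.77667 + 1.01651/(1.77667 × 1.66) = 1.77667 + 0.344665 = 2.12134 m along the plane.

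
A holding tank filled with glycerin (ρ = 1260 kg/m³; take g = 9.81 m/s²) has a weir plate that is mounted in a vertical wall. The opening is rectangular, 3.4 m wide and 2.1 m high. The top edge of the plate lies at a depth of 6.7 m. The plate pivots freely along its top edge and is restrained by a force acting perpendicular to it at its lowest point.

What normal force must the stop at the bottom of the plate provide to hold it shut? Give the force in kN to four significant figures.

P ≈ 357.4 kN

γ = ρg = 1260 × 9.81 / 1000 = 12.3606 kN/m³.
The centroid lies 2.1/2 = 1.05 m below the top edge, so the centroid depth is h_c = 6.7 + 1.05 = 7.75 m.
A = 3.4 × 2.1 = 7.14 m².
Resultant F = γ·h_c·A = 12.3606 × 7.75 × 7.14 = 683.974 kN.
I_c = b·h³/12 = 3.4 × 2.1³/12 = 2.62395 m⁴.
Centre of pressure: y_p = y_c + I_c/(y_c·A) = 7.75 + 2.62395/(7.75 × 7.14) = 7.75 + 0.0474194 = 7.79742 m along the plane.
The resultant acts 1.05 + 0.0474194 = 1.09742 m (along the plate) below the hinge at the top edge, so the moment about the hinge is M = F × 1.09742 = 683.974 × 1.09742 = 750.607 kN·m.
A normal force at the bottom, 2.1 m from the hinge, must supply this moment: P = 750.607/2.1 = 357.432 kN.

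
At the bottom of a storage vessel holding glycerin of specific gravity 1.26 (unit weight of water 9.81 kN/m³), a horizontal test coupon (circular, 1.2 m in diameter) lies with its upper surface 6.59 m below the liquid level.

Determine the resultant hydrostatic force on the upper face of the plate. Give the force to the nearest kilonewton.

γ = 1.26 × 9.81 = 12.3606 kN/m³.
The plate is horizontal, so pressure is uniform at p = γ·h = 12.3606 × 6.59 = 81.4564 kN/m².
A = π(0.6)² = 1.13097 m².
F = p·A = 81.4564 × 1.13097 = 92.1247 kN.

F ≈ 92 kN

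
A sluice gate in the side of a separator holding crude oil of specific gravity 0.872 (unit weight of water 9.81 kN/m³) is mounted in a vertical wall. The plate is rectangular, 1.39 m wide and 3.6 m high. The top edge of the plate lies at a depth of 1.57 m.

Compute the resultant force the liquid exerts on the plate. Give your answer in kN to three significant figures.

γ = 0.872 × 9.81 = 8.55432 kN/m³.
The centroid lies 3.6/2 = 1.8 m below the top edge, so the centroid depth is h_c = 1.57 + 1.8 = 3.37 m.
A = 1.39 × 3.6 = 5.004 m².
Resultant F = γ·h_c·A = 8.55432 × 3.37 × 5.004 = 144.256 kN.

F ≈ 144 kN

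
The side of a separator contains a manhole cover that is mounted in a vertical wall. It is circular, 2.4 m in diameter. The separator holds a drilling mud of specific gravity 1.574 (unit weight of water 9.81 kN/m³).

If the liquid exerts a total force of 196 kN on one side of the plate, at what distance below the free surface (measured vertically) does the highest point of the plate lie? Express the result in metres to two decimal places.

d_top ≈ 1.61 m

γ = 1.574 × 9.81 = 15.44094 kN/m³.
A = π(1.2)² = 4.52389 m².
From F = γ·h_c·A, the centroid depth is h_c = 196/(15.44094 × 4.52389) = 2.80589 m.
The centroid is at the centre, 1.2 m below the top of the plate, so the highest point sits at h_top = 2.80589 − 1.2 = 1.60589 m below the surface.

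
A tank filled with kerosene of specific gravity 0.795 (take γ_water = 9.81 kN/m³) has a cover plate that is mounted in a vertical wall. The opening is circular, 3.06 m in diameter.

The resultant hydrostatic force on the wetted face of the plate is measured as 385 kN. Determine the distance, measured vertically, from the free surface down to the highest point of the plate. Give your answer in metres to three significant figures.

d_top ≈ 5.18 m

γ = 0.795 × 9.81 = 7.79895 kN/m³.
A = π(1.53)² = 7.35415 m².
From F = γ·h_c·A, the centroid depth is h_c = 385/(7.79895 × 7.35415) = 6.71262 m.
The centroid is at the centre, 1.53 m below the top of the plate, so the highest point sits at h_top = 6.71262 − 1.53 = 5.18262 m below the surface.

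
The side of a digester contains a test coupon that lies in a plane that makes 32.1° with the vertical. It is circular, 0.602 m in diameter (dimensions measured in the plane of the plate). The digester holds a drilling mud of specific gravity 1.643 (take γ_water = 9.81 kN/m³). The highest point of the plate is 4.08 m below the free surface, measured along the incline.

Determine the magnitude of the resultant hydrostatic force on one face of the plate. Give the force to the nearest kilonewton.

γ = 1.643 × 9.81 = 16.11783 kN/m³.
The plate makes 32.1° with the vertical, i.e. θ = 90° − 32.1° = 57.9° to the horizontal. Measuring y along the incline from the free-surface line, vertical depth h = y·sinθ with sinθ = 0.847122.
The centroid is at the centre, 0.301 m below the top of the plate, so y_c = 4.08 + 0.301 = 4.381 m and h_c = 4.381 × 0.847122 = 3.71124 m.
A = π(0.301)² = 0.284631 m².
Resultant F = γ·h_c·A = 16.11783 × 3.71124 × 0.284631 = 17.0258 kN.

F ≈ 17 kN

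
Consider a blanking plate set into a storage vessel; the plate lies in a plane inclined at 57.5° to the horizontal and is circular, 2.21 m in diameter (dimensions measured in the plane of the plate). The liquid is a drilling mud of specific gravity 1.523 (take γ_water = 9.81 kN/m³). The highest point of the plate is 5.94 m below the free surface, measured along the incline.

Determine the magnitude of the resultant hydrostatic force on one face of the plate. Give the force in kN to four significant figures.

γ = 1.523 × 9.81 = 14.94063 kN/m³.
Let θ = 57.5° be the plate's angle to the horizontal; measure y along the incline from where the plane meets the free surface. Vertical depth h = y·sinθ with sinθ = 0.843391.
The centroid is at the centre, 1.105 m below the top of the plate, so y_c = 5.94 + 1.105 = 7.045 m and h_c = 7.045 × 0.843391 = 5.94169 m.
A = π(1.105)² = 3.83596 m².
Resultant F = γ·h_c·A = 14.94063 × 5.94169 × 3.83596 = 340.528 kN.

F ≈ 340.5 kN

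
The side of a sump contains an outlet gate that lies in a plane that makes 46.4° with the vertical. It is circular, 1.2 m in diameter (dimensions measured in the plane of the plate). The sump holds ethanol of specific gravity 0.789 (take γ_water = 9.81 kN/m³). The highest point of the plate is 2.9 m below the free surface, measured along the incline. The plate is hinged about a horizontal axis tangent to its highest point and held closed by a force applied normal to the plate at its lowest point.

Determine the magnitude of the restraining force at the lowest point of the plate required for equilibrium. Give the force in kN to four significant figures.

P ≈ 11.02 kN

γ = 0.789 × 9.81 = 7.74009 kN/m³.
The plate makes 46.4° with the vertical, i.e. θ = 90° − 46.4° = 43.6° to the horizontal. Measuring y along the incline from the free-surface line, vertical depth h = y·sinθ with sinθ = 0.689620.
The centroid is at the centre, 0.6 m below the top of the plate, so y_c = 2.9 + 0.6 = 3.5 m and h_c = 3.5 × 0.689620 = 2.41367 m.
A = π(0.6)² = 1.13097 m².
Resultant F = γ·h_c·A = 7.74009 × 2.41367 × 1.13097 = 21.1288 kN.
I_c = πr⁴/4 = π × 0.6⁴/4 = 0.101788 m⁴.
Centre of pressure: y_p = y_c + I_c/(y_c·A) = 3.5 + 0.101788/(3.5 × 1.13097) = 3.5 + 0.0257145 = 3.52571 m along the plane.
The resultant acts 0.6 + 0.0257145 = 0.625714 m (along the plate) below the hinge at the top edge, so the moment about the hinge is M = F × 0.625714 = 21.1288 × 0.625714 = 13.2206 kN·m.
A normal force at the bottom, 1.2 m from the hinge, must supply this moment: P = 13.2206/1.2 = 11.0172 kN.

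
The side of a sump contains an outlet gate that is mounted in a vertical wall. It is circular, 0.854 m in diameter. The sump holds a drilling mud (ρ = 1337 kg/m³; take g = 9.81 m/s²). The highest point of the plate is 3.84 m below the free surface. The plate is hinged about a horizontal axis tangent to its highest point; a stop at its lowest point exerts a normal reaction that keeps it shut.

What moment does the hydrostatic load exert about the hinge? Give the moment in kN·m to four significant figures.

M ≈ 14.03 kN·m

γ = ρg = 1337 × 9.81 / 1000 = 13.11597 kN/m³.
The centroid is at the centre, 0.427 m below the top of the plate, so the centroid depth is h_c = 3.84 + 0.427 = 4.267 m.
A = π(0.427)² = 0.572803 m².
Resultant F = γ·h_c·A = 13.11597 × 4.267 × 0.572803 = 32.0574 kN.
I_c = πr⁴/4 = π × 0.427⁴/4 = 0.0261097 m⁴.
Centre of pressure: y_p = y_c + I_c/(y_c·A) = 4.267 + 0.0261097/(4.267 × 0.572803) = 4.267 + 0.0106825 = 4.27768 m along the plane.
The resultant acts 0.427 + 0.0106825 = 0.437682 m (along the plate) below the hinge at the top edge, so the moment about the hinge is M = F × 0.437682 = 32.0574 × 0.437682 = 14.0309 kN·m.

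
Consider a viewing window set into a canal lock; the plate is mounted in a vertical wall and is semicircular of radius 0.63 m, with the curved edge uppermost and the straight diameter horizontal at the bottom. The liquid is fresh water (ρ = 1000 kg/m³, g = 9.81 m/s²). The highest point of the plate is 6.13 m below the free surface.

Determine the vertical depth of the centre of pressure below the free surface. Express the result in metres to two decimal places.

γ = ρg = 1000 × 9.81 = 9810 N/m³ = 9.81 kN/m³.
The centroid lies 4r/(3π) = 0.26738 m above the diameter, so r − 4r/(3π) = 0.63 − 0.26738 = 0.36262 m below the topmost point, so the centroid depth is h_c = 6.13 + 0.36262 = 6.49262 m.
A = πr²/2 = π × 0.63²/2 = 0.623449 m².
Resultant F = γ·h_c·A = 9.81 × 6.49262 × 0.623449 = 39.7091 kN.
I_c = (π/8 − 8/(9π))·r⁴ = 0.109757 × 0.63⁴ = 0.01729 m⁴.
Centre of pressure: y_p = y_c + I_c/(y_c·A) = 6.49262 + 0.01729/(6.49262 × 0.623449) = 6.49262 + 0.00427144 = 6.49689 m along the plane.

h_p = 6.50 m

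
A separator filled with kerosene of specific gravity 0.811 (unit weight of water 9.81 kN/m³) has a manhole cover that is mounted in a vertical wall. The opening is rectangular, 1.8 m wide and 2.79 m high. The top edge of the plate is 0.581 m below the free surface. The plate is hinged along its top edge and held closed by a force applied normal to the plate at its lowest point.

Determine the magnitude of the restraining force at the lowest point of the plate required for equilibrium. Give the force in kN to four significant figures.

P ≈ 48.76 kN

γ = 0.811 × 9.81 = 7.95591 kN/m³.
The centroid lies 2.79/2 = 1.395 m below the top edge, so the centroid depth is h_c = 0.581 + 1.395 = 1.976 m.
A = 1.8 × 2.79 = 5.022 m².
Resultant F = γ·h_c·A = 7.95591 × 1.976 × 5.022 = 78.9503 kN.
I_c = b·h³/12 = 1.8 × 2.79³/12 = 3.25765 m⁴.
Centre of pressure: y_p = y_c + I_c/(y_c·A) = 1.976 + 3.25765/(1.976 × 5.022) = 1.976 + 0.328277 = 2.30428 m along the plane.
The resultant acts 1.395 + 0.328277 = 1.72328 m (along the plate) below the hinge at the top edge, so the moment about the hinge is M = F × 1.72328 = 78.9503 × 1.72328 = 136.053 kN·m.
A normal force at the bottom, 2.79 m from the hinge, must supply this moment: P = 136.053/2.79 = 48.7645 kN.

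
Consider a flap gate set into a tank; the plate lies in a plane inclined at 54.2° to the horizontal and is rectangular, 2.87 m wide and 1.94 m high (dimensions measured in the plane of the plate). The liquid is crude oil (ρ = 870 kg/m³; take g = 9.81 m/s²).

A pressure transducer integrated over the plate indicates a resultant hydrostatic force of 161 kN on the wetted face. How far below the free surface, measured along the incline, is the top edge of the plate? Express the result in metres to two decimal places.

γ = ρg = 870 × 9.81 / 1000 = 8.5347 kN/m³.
A = 2.87 × 1.94 = 5.5678 m².
From F = γ·h_c·A, the centroid depth is h_c = 161/(8.5347 × 5.5678) = 3.38808 m.
Let θ = 54.2° be the plate's angle to the horizontal; measure y along the incline from where the plane meets the free surface. Vertical depth h = y·sinθ with sinθ = 0.811064.
Along the incline, y_c = h_c/sinθ = 3.38808/0.811064 = 4.17733 m.
The centroid lies 1.94/2 = 0.97 m below the top edge, so the top edge sits at y_top = 4.17733 − 0.97 = 3.20733 m along the incline.

y_top ≈ 3.21 m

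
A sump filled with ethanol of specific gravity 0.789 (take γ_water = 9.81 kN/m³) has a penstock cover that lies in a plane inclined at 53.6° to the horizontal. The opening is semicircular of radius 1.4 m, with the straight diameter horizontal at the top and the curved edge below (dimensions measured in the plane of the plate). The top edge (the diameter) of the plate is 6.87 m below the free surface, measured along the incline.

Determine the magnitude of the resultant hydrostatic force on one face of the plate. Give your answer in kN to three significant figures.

γ = 0.789 × 9.81 = 7.74009 kN/m³.
Let θ = 53.6° be the plate's angle to the horizontal; measure y along the incline from where the plane meets the free surface. Vertical depth h = y·sinθ with sinθ = 0.804894.
The centroid of a semicircle lies 4r/(3π) = 0.594178 m from the diameter, here below the top edge, so y_c = 6.87 + 0.594178 = 7.46418 m and h_c = 7.46418 × 0.804894 = 6.00787 m.
A = πr²/2 = π × 1.4²/2 = 3.07876 m².
Resultant F = γ·h_c·A = 7.74009 × 6.00787 × 3.07876 = 143.167 kN.

F ≈ 143 kN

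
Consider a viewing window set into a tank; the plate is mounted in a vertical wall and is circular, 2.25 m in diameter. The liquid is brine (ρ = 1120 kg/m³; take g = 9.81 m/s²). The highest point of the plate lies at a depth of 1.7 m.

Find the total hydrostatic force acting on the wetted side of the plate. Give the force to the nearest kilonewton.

F ≈ 123 kN

γ = ρg = 1120 × 9.81 / 1000 = 10.9872 kN/m³.
The centroid is at the centre, 1.125 m below the top of the plate, so the centroid depth is h_c = 1.7 + 1.125 = 2.825 m.
A = π(1.125)² = 3.97608 m².
Resultant F = γ·h_c·A = 10.9872 × 2.825 × 3.97608 = 123.413 kN.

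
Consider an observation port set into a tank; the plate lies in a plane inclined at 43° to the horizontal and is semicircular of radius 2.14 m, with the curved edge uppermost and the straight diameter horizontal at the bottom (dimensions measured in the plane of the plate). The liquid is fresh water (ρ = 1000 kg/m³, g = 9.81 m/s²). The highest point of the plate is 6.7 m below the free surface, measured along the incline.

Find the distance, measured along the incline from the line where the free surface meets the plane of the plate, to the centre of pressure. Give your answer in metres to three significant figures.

y_p = 7.97 m

γ = ρg = 1000 × 9.81 = 9810 N/m³ = 9.81 kN/m³.
Let θ = 43° be the plate's angle to the horizontal; measure y along the incline from where the plane meets the free surface. Vertical depth h = y·sinθ with sinθ = 0.681998.
The centroid lies 4r/(3π) = 0.908244 m above the diameter, so r − 4r/(3π) = 2.14 − 0.908244 = 1.23176 m below the topmost point, so y_c = 6.7 + 1.23176 = 7.93176 m and h_c = 7.93176 × 0.681998 = 5.40944 m.
A = πr²/2 = π × 2.14²/2 = 7.19362 m².
Resultant F = γ·h_c·A = 9.81 × 5.40944 × 7.19362 = 381.741 kN.
I_c = (π/8 − 8/(9π))·r⁴ = 0.109757 × 2.14⁴ = 2.3019 m⁴.
Centre of pressure: y_p = y_c + I_c/(y_c·A) = 7.93176 + 2.3019/(7.93176 × 7.19362) = 7.93176 + 0.0403431 = 7.9721 m along the plane.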